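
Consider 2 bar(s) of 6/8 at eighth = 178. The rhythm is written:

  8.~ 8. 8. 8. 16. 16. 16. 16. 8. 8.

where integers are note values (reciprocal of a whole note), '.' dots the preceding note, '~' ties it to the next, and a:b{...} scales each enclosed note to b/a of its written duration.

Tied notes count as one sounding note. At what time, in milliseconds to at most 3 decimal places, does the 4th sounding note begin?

1. 0.0ms @ 0 + 1011.236ms (3)
2. 1011.236ms @ 3 + 505.618ms (3/2)
3. 1516.854ms @ 9/2 + 505.618ms (3/2)
4. 2022.472ms @ 6 + 252.809ms (3/4)
5. 2275.281ms @ 27/4 + 252.809ms (3/4)
6. 2528.09ms @ 15/2 + 252.809ms (3/4)
7. 2780.899ms @ 33/4 + 252.809ms (3/4)
8. 3033.708ms @ 9 + 505.618ms (3/2)
9. 3539.326ms @ 21/2 + 505.618ms (3/2)

note 4 onset = 6b = 2022.472ms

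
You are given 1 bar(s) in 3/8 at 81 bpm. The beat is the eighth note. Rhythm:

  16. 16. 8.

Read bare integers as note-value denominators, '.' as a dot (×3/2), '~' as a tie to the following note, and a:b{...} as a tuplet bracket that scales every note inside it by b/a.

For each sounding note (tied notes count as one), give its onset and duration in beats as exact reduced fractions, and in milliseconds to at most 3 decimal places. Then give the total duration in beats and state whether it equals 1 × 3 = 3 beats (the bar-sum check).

1) 0.0ms=0b +555.556ms=3/4b
2) 555.556ms=3/4b +555.556ms=3/4b
3) 1111.111ms=3/2b +1111.111ms=3/2b
Σ=3b of 3 (81bpm 3/8) — PASS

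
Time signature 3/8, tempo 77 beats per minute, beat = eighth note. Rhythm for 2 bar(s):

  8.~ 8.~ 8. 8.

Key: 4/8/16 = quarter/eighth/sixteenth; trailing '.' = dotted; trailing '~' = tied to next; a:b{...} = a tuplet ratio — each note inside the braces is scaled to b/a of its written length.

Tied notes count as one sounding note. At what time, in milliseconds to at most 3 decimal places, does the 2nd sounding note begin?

1. 0.0ms @ 0 + 3506.494ms (9/2)
2. 3506.494ms @ 9/2 + 1168.831ms (3/2)

note 2 onset = 9/2b = 3506.494ms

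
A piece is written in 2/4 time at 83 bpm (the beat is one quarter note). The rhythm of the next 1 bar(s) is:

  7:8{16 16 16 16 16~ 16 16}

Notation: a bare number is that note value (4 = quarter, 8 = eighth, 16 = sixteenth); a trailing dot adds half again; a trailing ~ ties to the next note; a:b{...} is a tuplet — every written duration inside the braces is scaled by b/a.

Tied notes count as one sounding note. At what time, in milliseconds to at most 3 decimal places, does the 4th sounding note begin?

note 4 onset = 6/7b = 619.621ms

1. 0.0ms @ 0 + 206.54ms (2/7)
2. 206.54ms @ 2/7 + 206.54ms (2/7)
3. 413.081ms @ 4/7 + 206.54ms (2/7)
4. 619.621ms @ 6/7 + 206.54ms (2/7)
5. 826.162ms @ 8/7 + 413.081ms (4/7)
6. 1239.243ms @ 12/7 + 206.54ms (2/7)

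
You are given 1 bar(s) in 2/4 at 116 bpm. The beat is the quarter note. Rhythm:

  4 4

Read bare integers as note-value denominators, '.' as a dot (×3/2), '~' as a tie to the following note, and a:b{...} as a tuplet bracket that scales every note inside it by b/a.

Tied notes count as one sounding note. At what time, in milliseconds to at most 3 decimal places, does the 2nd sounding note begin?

1. 0.0ms @ 0 + 517.241ms (1)
2. 517.241ms @ 1 + 517.241ms (1)

note 2 onset = 1b = 517.241ms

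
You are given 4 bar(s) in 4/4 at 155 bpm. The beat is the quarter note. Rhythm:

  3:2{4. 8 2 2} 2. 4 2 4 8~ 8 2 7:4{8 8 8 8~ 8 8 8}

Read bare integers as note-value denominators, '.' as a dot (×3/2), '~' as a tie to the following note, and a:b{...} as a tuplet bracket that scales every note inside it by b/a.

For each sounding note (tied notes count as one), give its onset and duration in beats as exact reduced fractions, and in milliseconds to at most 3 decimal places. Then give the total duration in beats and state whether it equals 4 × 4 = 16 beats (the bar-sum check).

1) 0.0ms=0b +387.097ms=1b
2) 387.097ms=1b +129.032ms=1/3b
3) 516.129ms=4/3b +516.129ms=4/3b
4) 1032.258ms=8/3b +516.129ms=4/3b
5) 1548.387ms=4b +1161.29ms=3b
6) 2709.677ms=7b +387.097ms=1b
7) 3096.774ms=8b +774.194ms=2b
8) 3870.968ms=10b +387.097ms=1b
9) 4258.065ms=11b +387.097ms=1b
10) 4645.161ms=12b +774.194ms=2b
11) 5419.355ms=14b +110.599ms=2/7b
12) 5529.954ms=100/7b +110.599ms=2/7b
13) 5640.553ms=102/7b +110.599ms=2/7b
14) 5751.152ms=104/7b +221.198ms=4/7b
15) 5972.35ms=108/7b +110.599ms=2/7b
16) 6082.949ms=110/7b +110.599ms=2/7b
Σ=16b of 16 (155bpm 4/4) — PASS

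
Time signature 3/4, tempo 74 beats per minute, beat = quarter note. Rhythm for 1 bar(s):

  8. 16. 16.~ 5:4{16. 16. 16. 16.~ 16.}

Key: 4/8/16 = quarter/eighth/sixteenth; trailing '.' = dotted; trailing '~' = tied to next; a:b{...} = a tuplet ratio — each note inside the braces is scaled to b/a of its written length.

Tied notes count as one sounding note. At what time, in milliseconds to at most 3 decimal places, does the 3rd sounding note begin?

1. 0.0ms @ 0 + 608.108ms (3/4)
2. 608.108ms @ 3/4 + 304.054ms (3/8)
3. 912.162ms @ 9/8 + 547.297ms (27/40)
4. 1459.459ms @ 9/5 + 243.243ms (3/10)
5. 1702.703ms @ 21/10 + 243.243ms (3/10)
6. 1945.946ms @ 12/5 + 486.486ms (3/5)

note 3 onset = 9/8b = 912.162ms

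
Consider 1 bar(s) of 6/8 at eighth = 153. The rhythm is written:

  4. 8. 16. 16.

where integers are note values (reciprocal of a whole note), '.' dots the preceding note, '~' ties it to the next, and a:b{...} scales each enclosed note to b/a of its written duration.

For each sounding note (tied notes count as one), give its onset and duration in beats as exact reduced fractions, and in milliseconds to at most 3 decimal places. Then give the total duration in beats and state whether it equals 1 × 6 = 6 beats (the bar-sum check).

1) 0.0ms=0b +1176.471ms=3b
2) 1176.471ms=3b +588.235ms=3/2b
3) 1764.706ms=9/2b +294.118ms=3/4b
4) 2058.824ms=21/4b +294.118ms=3/4b
Σ=6b of 6 (153bpm 6/8) — PASS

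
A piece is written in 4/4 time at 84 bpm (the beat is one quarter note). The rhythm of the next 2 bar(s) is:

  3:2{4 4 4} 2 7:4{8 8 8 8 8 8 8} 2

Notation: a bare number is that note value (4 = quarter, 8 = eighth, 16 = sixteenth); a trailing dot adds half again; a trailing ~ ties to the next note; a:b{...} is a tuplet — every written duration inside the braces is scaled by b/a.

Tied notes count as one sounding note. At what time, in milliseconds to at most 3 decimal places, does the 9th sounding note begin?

note 9 onset = 36/7b = 3673.469ms

1. 0.0ms @ 0 + 476.19ms (2/3)
2. 476.19ms @ 2/3 + 476.19ms (2/3)
3. 952.381ms @ 4/3 + 476.19ms (2/3)
4. 1428.571ms @ 2 + 1428.571ms (2)
5. 2857.143ms @ 4 + 204.082ms (2/7)
6. 3061.224ms @ 30/7 + 204.082ms (2/7)
7. 3265.306ms @ 32/7 + 204.082ms (2/7)
8. 3469.388ms @ 34/7 + 204.082ms (2/7)
9. 3673.469ms @ 36/7 + 204.082ms (2/7)
10. 3877.551ms @ 38/7 + 204.082ms (2/7)
11. 4081.633ms @ 40/7 + 204.082ms (2/7)
12. 4285.714ms @ 6 + 1428.571ms (2)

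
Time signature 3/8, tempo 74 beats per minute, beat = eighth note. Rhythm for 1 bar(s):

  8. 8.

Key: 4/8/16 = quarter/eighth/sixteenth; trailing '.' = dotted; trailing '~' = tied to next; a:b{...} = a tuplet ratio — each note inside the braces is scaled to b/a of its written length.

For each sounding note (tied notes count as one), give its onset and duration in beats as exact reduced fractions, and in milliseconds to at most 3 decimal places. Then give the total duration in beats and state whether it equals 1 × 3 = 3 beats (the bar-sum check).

1) 0.0ms=0b +1216.216ms=3/2b
2) 1216.216ms=3/2b +1216.216ms=3/2b
Σ=3b of 3 (74bpm 3/8) — PASS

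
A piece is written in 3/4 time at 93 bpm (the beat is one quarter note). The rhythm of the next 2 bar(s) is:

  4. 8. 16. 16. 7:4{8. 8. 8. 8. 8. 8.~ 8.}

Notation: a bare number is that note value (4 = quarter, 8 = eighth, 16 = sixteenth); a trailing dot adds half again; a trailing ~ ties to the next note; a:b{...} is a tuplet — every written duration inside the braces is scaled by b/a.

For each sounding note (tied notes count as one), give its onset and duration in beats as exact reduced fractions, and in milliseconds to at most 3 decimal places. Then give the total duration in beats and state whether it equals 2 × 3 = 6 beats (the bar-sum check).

1) 0.0ms=0b +967.742ms=3/2b
2) 967.742ms=3/2b +483.871ms=3/4b
3) 1451.613ms=9/4b +241.935ms=3/8b
4) 1693.548ms=21/8b +241.935ms=3/8b
5) 1935.484ms=3b +276.498ms=3/7b
6) 2211.982ms=24/7b +276.498ms=3/7b
7) 2488.479ms=27/7b +276.498ms=3/7b
8) 2764.977ms=30/7b +276.498ms=3/7b
9) 3041.475ms=33/7b +276.498ms=3/7b
10) 3317.972ms=36/7b +552.995ms=6/7b
Σ=6b of 6 (93bpm 3/4) — PASS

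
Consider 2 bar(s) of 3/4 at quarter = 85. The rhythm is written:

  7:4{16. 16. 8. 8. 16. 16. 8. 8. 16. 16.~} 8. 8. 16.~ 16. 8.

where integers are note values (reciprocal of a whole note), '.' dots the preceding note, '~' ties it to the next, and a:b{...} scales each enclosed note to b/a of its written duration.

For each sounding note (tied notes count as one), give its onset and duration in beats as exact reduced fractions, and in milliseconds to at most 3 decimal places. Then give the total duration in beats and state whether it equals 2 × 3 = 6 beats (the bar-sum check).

1) 0.0ms=0b +151.261ms=3/14b
2) 151.261ms=3/14b +151.261ms=3/14b
3) 302.521ms=3/7b +302.521ms=3/7b
4) 605.042ms=6/7b +302.521ms=3/7b
5) 907.563ms=9/7b +151.261ms=3/14b
6) 1058.824ms=3/2b +151.261ms=3/14b
7) 1210.084ms=12/7b +302.521ms=3/7b
8) 1512.605ms=15/7b +302.521ms=3/7b
9) 1815.126ms=18/7b +151.261ms=3/14b
10) 1966.387ms=39/14b +680.672ms=27/28b
11) 2647.059ms=15/4b +529.412ms=3/4b
12) 3176.471ms=9/2b +529.412ms=3/4b
13) 3705.882ms=21/4b +529.412ms=3/4b
Σ=6b of 6 (85bpm 3/4) — PASS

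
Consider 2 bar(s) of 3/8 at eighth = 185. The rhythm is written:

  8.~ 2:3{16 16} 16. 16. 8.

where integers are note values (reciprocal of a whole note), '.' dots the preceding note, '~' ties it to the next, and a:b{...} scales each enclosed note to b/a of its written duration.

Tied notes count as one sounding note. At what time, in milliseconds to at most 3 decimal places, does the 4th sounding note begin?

note 4 onset = 15/4b = 1216.216ms

1. 0.0ms @ 0 + 729.73ms (9/4)
2. 729.73ms @ 9/4 + 243.243ms (3/4)
3. 972.973ms @ 3 + 243.243ms (3/4)
4. 1216.216ms @ 15/4 + 243.243ms (3/4)
5. 1459.459ms @ 9/2 + 486.486ms (3/2)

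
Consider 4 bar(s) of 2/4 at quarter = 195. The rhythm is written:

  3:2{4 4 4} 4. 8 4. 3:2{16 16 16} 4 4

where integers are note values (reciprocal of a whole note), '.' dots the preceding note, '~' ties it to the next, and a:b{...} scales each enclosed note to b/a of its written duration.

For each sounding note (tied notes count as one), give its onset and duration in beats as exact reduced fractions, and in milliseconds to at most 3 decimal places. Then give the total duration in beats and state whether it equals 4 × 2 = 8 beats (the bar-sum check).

1) 0.0ms=0b +205.128ms=2/3b
2) 205.128ms=2/3b +205.128ms=2/3b
3) 410.256ms=4/3b +205.128ms=2/3b
4) 615.385ms=2b +461.538ms=3/2b
5) 1076.923ms=7/2b +153.846ms=1/2b
6) 1230.769ms=4b +461.538ms=3/2b
7) 1692.308ms=11/2b +51.282ms=1/6b
8) 1743.59ms=17/3b +51.282ms=1/6b
9) 1794.872ms=35/6b +51.282ms=1/6b
10) 1846.154ms=6b +307.692ms=1b
11) 2153.846ms=7b +307.692ms=1b
Σ=8b of 8 (195bpm 2/4) — PASS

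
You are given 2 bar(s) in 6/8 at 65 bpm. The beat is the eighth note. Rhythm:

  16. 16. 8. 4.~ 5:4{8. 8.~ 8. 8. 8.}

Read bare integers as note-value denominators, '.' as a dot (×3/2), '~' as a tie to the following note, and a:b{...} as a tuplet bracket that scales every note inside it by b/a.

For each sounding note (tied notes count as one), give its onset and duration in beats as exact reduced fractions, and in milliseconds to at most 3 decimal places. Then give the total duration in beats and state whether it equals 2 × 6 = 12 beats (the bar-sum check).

1) 0.0ms=0b +692.308ms=3/4b
2) 692.308ms=3/4b +692.308ms=3/4b
3) 1384.615ms=3/2b +1384.615ms=3/2b
4) 2769.231ms=3b +3876.923ms=21/5b
5) 6646.154ms=36/5b +2215.385ms=12/5b
6) 8861.538ms=48/5b +1107.692ms=6/5b
7) 9969.231ms=54/5b +1107.692ms=6/5b
Σ=12b of 12 (65bpm 6/8) — PASS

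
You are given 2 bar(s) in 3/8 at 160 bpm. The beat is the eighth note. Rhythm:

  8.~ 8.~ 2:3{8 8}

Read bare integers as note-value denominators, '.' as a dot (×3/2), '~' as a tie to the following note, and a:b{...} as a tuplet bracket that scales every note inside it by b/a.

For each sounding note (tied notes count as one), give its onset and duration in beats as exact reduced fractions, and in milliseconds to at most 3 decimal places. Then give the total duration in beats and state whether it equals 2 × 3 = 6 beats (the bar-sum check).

1) 0.0ms=0b +1687.5ms=9/2b
2) 1687.5ms=9/2b +562.5ms=3/2b
Σ=6b of 6 (160bpm 3/8) — PASS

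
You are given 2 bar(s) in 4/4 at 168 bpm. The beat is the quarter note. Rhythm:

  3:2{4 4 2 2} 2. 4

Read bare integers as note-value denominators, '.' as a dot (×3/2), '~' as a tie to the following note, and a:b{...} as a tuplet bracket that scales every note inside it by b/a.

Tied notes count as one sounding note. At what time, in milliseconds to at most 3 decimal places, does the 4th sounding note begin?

1. 0.0ms @ 0 + 238.095ms (2/3)
2. 238.095ms @ 2/3 + 238.095ms (2/3)
3. 476.19ms @ 4/3 + 476.19ms (4/3)
4. 952.381ms @ 8/3 + 476.19ms (4/3)
5. 1428.571ms @ 4 + 1071.429ms (3)
6. 2500.0ms @ 7 + 357.143ms (1)

note 4 onset = 8/3b = 952.381ms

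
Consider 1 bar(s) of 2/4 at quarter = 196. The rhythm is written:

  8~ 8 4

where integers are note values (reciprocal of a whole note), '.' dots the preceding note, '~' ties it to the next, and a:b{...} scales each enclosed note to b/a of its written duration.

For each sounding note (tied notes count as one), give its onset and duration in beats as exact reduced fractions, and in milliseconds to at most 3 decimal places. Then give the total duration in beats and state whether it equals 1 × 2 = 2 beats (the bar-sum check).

1) 0.0ms=0b +306.122ms=1b
2) 306.122ms=1b +306.122ms=1b
Σ=2b of 2 (196bpm 2/4) — PASS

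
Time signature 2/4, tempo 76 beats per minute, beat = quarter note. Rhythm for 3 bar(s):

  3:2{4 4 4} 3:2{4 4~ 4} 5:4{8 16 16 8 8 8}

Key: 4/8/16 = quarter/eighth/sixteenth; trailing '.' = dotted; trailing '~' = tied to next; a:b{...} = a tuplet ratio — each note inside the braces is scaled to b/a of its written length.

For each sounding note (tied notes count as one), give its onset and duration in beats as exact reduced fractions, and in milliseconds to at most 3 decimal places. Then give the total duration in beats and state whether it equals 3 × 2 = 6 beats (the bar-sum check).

1) 0.0ms=0b +526.316ms=2/3b
2) 526.316ms=2/3b +526.316ms=2/3b
3) 1052.632ms=4/3b +526.316ms=2/3b
4) 1578.947ms=2b +526.316ms=2/3b
5) 2105.263ms=8/3b +1052.632ms=4/3b
6) 3157.895ms=4b +315.789ms=2/5b
7) 3473.684ms=22/5b +157.895ms=1/5b
8) 3631.579ms=23/5b +157.895ms=1/5b
9) 3789.474ms=24/5b +315.789ms=2/5b
10) 4105.263ms=26/5b +315.789ms=2/5b
11) 4421.053ms=28/5b +315.789ms=2/5b
Σ=6b of 6 (76bpm 2/4) — PASS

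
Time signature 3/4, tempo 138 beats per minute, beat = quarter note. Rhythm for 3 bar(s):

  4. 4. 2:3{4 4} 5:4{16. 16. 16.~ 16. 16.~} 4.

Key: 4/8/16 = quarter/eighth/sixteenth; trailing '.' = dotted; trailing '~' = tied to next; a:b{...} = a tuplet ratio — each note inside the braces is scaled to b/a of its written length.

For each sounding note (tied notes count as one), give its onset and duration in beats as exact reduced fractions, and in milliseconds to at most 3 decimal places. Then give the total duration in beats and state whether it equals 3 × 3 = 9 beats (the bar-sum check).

1) 0.0ms=0b +652.174ms=3/2b
2) 652.174ms=3/2b +652.174ms=3/2b
3) 1304.348ms=3b +652.174ms=3/2b
4) 1956.522ms=9/2b +652.174ms=3/2b
5) 2608.696ms=6b +130.435ms=3/10b
6) 2739.13ms=63/10b +130.435ms=3/10b
7) 2869.565ms=33/5b +260.87ms=3/5b
8) 3130.435ms=36/5b +782.609ms=9/5b
Σ=9b of 9 (138bpm 3/4) — PASS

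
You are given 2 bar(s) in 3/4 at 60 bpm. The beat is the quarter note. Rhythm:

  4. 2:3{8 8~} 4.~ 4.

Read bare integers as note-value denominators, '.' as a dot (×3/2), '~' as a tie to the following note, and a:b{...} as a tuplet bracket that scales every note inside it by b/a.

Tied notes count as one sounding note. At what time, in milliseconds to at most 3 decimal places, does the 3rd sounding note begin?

1. 0.0ms @ 0 + 1500.0ms (3/2)
2. 1500.0ms @ 3/2 + 750.0ms (3/4)
3. 2250.0ms @ 9/4 + 3750.0ms (15/4)

note 3 onset = 9/4b = 2250.0ms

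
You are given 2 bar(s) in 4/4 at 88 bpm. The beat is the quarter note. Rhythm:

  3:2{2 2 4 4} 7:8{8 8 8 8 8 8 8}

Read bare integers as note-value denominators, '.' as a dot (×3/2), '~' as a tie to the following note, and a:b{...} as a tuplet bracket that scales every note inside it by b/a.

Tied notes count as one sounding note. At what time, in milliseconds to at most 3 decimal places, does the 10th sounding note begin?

1. 0.0ms @ 0 + 909.091ms (4/3)
2. 909.091ms @ 4/3 + 909.091ms (4/3)
3. 1818.182ms @ 8/3 + 454.545ms (2/3)
4. 2272.727ms @ 10/3 + 454.545ms (2/3)
5. 2727.273ms @ 4 + 389.61ms (4/7)
6. 3116.883ms @ 32/7 + 389.61ms (4/7)
7. 3506.494ms @ 36/7 + 389.61ms (4/7)
8. 3896.104ms @ 40/7 + 389.61ms (4/7)
9. 4285.714ms @ 44/7 + 389.61ms (4/7)
10. 4675.325ms @ 48/7 + 389.61ms (4/7)
11. 5064.935ms @ 52/7 + 389.61ms (4/7)

note 10 onset = 48/7b = 4675.325ms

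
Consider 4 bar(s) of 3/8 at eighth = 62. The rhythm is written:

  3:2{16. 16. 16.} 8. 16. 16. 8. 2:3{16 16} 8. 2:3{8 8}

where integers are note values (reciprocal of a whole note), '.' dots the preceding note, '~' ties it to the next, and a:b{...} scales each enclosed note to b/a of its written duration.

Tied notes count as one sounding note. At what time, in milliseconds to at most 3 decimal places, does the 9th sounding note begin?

note 9 onset = 27/4b = 6532.258ms

1. 0.0ms @ 0 + 483.871ms (1/2)
2. 483.871ms @ 1/2 + 483.871ms (1/2)
3. 967.742ms @ 1 + 483.871ms (1/2)
4. 1451.613ms @ 3/2 + 1451.613ms (3/2)
5. 2903.226ms @ 3 + 725.806ms (3/4)
6. 3629.032ms @ 15/4 + 725.806ms (3/4)
7. 4354.839ms @ 9/2 + 1451.613ms (3/2)
8. 5806.452ms @ 6 + 725.806ms (3/4)
9. 6532.258ms @ 27/4 + 725.806ms (3/4)
10. 7258.065ms @ 15/2 + 1451.613ms (3/2)
11. 8709.677ms @ 9 + 1451.613ms (3/2)
12. 10161.29ms @ 21/2 + 1451.613ms (3/2)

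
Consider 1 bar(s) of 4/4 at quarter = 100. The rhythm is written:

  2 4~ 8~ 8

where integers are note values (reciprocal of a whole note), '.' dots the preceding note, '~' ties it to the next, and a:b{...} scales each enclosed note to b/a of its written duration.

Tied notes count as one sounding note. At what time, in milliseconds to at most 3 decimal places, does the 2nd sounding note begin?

note 2 onset = 2b = 1200.0ms

1. 0.0ms @ 0 + 1200.0ms (2)
2. 1200.0ms @ 2 + 1200.0ms (2)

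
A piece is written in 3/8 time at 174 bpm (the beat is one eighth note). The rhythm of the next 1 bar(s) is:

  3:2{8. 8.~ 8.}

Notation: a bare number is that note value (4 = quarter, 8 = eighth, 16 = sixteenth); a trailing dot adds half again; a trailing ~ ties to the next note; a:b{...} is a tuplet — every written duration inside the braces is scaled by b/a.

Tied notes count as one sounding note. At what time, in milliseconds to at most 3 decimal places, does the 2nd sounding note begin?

note 2 onset = 1b = 344.828ms

1. 0.0ms @ 0 + 344.828ms (1)
2. 344.828ms @ 1 + 689.655ms (2)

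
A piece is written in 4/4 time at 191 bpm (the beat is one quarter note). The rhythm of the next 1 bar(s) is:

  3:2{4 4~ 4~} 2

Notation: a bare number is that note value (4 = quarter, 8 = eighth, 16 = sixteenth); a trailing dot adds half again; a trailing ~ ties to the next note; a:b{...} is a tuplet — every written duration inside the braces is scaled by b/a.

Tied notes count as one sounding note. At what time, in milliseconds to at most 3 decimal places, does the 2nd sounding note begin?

1. 0.0ms @ 0 + 209.424ms (2/3)
2. 209.424ms @ 2/3 + 1047.12ms (10/3)

note 2 onset = 2/3b = 209.424ms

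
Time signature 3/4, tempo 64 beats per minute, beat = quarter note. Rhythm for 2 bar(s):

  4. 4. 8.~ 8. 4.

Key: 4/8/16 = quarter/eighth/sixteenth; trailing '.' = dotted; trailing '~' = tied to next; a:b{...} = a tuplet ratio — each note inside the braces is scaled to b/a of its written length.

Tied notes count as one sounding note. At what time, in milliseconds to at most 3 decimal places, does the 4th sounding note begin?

note 4 onset = 9/2b = 4218.75ms

1. 0.0ms @ 0 + 1406.25ms (3/2)
2. 1406.25ms @ 3/2 + 1406.25ms (3/2)
3. 2812.5ms @ 3 + 1406.25ms (3/2)
4. 4218.75ms @ 9/2 + 1406.25ms (3/2)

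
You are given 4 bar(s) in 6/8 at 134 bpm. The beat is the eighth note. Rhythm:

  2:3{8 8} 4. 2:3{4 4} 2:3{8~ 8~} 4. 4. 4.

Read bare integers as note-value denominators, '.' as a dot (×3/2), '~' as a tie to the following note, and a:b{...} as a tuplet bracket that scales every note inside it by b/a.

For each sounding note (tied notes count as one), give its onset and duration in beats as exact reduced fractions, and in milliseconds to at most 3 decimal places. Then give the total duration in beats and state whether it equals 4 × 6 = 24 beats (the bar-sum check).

1) 0.0ms=0b +671.642ms=3/2b
2) 671.642ms=3/2b +671.642ms=3/2b
3) 1343.284ms=3b +1343.284ms=3b
4) 2686.567ms=6b +1343.284ms=3b
5) 4029.851ms=9b +1343.284ms=3b
6) 5373.134ms=12b +2686.567ms=6b
7) 8059.701ms=18b +1343.284ms=3b
8) 9402.985ms=21b +1343.284ms=3b
Σ=24b of 24 (134bpm 6/8) — PASS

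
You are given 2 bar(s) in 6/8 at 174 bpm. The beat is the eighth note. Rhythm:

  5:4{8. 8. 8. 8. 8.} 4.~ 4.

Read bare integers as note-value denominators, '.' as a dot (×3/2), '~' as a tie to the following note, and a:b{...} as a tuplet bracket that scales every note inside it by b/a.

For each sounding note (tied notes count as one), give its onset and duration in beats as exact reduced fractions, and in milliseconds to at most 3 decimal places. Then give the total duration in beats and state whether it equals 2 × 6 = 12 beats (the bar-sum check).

1) 0.0ms=0b +413.793ms=6/5b
2) 413.793ms=6/5b +413.793ms=6/5b
3) 827.586ms=12/5b +413.793ms=6/5b
4) 1241.379ms=18/5b +413.793ms=6/5b
5) 1655.172ms=24/5b +413.793ms=6/5b
6) 2068.966ms=6b +2068.966ms=6b
Σ=12b of 12 (174bpm 6/8) — PASS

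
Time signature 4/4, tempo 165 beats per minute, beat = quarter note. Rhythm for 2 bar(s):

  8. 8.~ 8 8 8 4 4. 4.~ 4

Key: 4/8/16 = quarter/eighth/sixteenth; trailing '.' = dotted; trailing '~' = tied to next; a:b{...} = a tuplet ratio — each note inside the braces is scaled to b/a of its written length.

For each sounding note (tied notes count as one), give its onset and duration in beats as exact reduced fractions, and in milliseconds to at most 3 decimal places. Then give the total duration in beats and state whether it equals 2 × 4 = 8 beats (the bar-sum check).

1) 0.0ms=0b +272.727ms=3/4b
2) 272.727ms=3/4b +454.545ms=5/4b
3) 727.273ms=2b +181.818ms=1/2b
4) 909.091ms=5/2b +181.818ms=1/2b
5) 1090.909ms=3b +363.636ms=1b
6) 1454.545ms=4b +545.455ms=3/2b
7) 2000.0ms=11/2b +909.091ms=5/2b
Σ=8b of 8 (165bpm 4/4) — PASS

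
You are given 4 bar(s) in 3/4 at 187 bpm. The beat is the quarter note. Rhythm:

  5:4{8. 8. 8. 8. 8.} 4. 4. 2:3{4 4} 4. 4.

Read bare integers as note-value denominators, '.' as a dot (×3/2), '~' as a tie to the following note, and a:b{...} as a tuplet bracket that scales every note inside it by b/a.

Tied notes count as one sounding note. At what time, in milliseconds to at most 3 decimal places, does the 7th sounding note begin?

1. 0.0ms @ 0 + 192.513ms (3/5)
2. 192.513ms @ 3/5 + 192.513ms (3/5)
3. 385.027ms @ 6/5 + 192.513ms (3/5)
4. 577.54ms @ 9/5 + 192.513ms (3/5)
5. 770.053ms @ 12/5 + 192.513ms (3/5)
6. 962.567ms @ 3 + 481.283ms (3/2)
7. 1443.85ms @ 9/2 + 481.283ms (3/2)
8. 1925.134ms @ 6 + 481.283ms (3/2)
9. 2406.417ms @ 15/2 + 481.283ms (3/2)
10. 2887.701ms @ 9 + 481.283ms (3/2)
11. 3368.984ms @ 21/2 + 481.283ms (3/2)

note 7 onset = 9/2b = 1443.85ms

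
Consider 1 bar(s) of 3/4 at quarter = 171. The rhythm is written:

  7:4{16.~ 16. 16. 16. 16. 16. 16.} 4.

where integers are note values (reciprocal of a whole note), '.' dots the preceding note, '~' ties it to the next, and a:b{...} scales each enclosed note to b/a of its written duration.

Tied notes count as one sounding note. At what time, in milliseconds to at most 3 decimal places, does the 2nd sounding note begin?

1. 0.0ms @ 0 + 150.376ms (3/7)
2. 150.376ms @ 3/7 + 75.188ms (3/14)
3. 225.564ms @ 9/14 + 75.188ms (3/14)
4. 300.752ms @ 6/7 + 75.188ms (3/14)
5. 375.94ms @ 15/14 + 75.188ms (3/14)
6. 451.128ms @ 9/7 + 75.188ms (3/14)
7. 526.316ms @ 3/2 + 526.316ms (3/2)

note 2 onset = 3/7b = 150.376ms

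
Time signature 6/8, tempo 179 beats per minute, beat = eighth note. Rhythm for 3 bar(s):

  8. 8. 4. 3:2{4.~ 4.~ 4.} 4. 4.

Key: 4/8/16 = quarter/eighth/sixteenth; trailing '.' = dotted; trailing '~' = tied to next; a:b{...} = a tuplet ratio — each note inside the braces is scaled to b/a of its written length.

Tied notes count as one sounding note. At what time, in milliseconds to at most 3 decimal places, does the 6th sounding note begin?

note 6 onset = 15b = 5027.933ms

1. 0.0ms @ 0 + 502.793ms (3/2)
2. 502.793ms @ 3/2 + 502.793ms (3/2)
3. 1005.587ms @ 3 + 1005.587ms (3)
4. 2011.173ms @ 6 + 2011.173ms (6)
5. 4022.346ms @ 12 + 1005.587ms (3)
6. 5027.933ms @ 15 + 1005.587ms (3)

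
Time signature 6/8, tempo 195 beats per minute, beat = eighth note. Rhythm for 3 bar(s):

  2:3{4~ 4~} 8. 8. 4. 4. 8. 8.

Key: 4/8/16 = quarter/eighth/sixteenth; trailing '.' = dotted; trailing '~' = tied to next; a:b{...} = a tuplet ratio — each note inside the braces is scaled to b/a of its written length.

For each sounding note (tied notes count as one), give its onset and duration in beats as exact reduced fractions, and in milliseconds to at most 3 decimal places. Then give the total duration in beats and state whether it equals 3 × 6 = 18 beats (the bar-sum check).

1) 0.0ms=0b +2307.692ms=15/2b
2) 2307.692ms=15/2b +461.538ms=3/2b
3) 2769.231ms=9b +923.077ms=3b
4) 3692.308ms=12b +923.077ms=3b
5) 4615.385ms=15b +461.538ms=3/2b
6) 5076.923ms=33/2b +461.538ms=3/2b
Σ=18b of 18 (195bpm 6/8) — PASS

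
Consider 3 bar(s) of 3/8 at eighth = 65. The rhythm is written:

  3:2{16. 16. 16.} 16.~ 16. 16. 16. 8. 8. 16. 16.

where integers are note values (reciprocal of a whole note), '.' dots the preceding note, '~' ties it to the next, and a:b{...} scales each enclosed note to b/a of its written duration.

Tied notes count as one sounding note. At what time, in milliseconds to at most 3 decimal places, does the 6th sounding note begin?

note 6 onset = 15/4b = 3461.538ms

1. 0.0ms @ 0 + 461.538ms (1/2)
2. 461.538ms @ 1/2 + 461.538ms (1/2)
3. 923.077ms @ 1 + 461.538ms (1/2)
4. 1384.615ms @ 3/2 + 1384.615ms (3/2)
5. 2769.231ms @ 3 + 692.308ms (3/4)
6. 3461.538ms @ 15/4 + 692.308ms (3/4)
7. 4153.846ms @ 9/2 + 1384.615ms (3/2)
8. 5538.462ms @ 6 + 1384.615ms (3/2)
9. 6923.077ms @ 15/2 + 692.308ms (3/4)
10. 7615.385ms @ 33/4 + 692.308ms (3/4)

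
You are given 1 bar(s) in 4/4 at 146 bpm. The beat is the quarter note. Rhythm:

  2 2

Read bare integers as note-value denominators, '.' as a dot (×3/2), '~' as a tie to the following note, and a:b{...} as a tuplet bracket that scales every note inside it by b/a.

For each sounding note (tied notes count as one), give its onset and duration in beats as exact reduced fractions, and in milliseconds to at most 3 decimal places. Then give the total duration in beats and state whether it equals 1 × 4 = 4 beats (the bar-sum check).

1) 0.0ms=0b +821.918ms=2b
2) 821.918ms=2b +821.918ms=2b
Σ=4b of 4 (146bpm 4/4) — PASS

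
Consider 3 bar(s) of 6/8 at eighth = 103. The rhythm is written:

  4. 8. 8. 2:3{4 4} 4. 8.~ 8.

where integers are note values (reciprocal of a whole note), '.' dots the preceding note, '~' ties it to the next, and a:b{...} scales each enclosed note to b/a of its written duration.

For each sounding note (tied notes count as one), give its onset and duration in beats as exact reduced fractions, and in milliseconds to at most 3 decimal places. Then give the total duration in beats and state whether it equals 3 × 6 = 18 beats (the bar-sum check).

1) 0.0ms=0b +1747.573ms=3b
2) 1747.573ms=3b +873.786ms=3/2b
3) 2621.359ms=9/2b +873.786ms=3/2b
4) 3495.146ms=6b +1747.573ms=3b
5) 5242.718ms=9b +1747.573ms=3b
6) 6990.291ms=12b +1747.573ms=3b
7) 8737.864ms=15b +1747.573ms=3b
Σ=18b of 18 (103bpm 6/8) — PASS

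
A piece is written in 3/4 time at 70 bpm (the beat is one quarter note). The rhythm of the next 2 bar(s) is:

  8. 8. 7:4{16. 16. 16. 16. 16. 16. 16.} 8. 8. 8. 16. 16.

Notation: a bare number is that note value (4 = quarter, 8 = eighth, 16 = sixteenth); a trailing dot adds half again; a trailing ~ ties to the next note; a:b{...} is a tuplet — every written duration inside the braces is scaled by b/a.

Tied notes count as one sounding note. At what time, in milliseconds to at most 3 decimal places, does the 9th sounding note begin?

1. 0.0ms @ 0 + 642.857ms (3/4)
2. 642.857ms @ 3/4 + 642.857ms (3/4)
3. 1285.714ms @ 3/2 + 183.673ms (3/14)
4. 1469.388ms @ 12/7 + 183.673ms (3/14)
5. 1653.061ms @ 27/14 + 183.673ms (3/14)
6. 1836.735ms @ 15/7 + 183.673ms (3/14)
7. 2020.408ms @ 33/14 + 183.673ms (3/14)
8. 2204.082ms @ 18/7 + 183.673ms (3/14)
9. 2387.755ms @ 39/14 + 183.673ms (3/14)
10. 2571.429ms @ 3 + 642.857ms (3/4)
11. 3214.286ms @ 15/4 + 642.857ms (3/4)
12. 3857.143ms @ 9/2 + 642.857ms (3/4)
13. 4500.0ms @ 21/4 + 321.429ms (3/8)
14. 4821.429ms @ 45/8 + 321.429ms (3/8)

note 9 onset = 39/14b = 2387.755ms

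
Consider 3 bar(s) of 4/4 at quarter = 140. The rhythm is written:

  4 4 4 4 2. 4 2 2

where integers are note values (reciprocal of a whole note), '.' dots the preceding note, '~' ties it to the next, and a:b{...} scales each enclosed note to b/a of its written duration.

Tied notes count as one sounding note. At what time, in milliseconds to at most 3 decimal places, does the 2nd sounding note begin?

1. 0.0ms @ 0 + 428.571ms (1)
2. 428.571ms @ 1 + 428.571ms (1)
3. 857.143ms @ 2 + 428.571ms (1)
4. 1285.714ms @ 3 + 428.571ms (1)
5. 1714.286ms @ 4 + 1285.714ms (3)
6. 3000.0ms @ 7 + 428.571ms (1)
7. 3428.571ms @ 8 + 857.143ms (2)
8. 4285.714ms @ 10 + 857.143ms (2)

note 2 onset = 1b = 428.571ms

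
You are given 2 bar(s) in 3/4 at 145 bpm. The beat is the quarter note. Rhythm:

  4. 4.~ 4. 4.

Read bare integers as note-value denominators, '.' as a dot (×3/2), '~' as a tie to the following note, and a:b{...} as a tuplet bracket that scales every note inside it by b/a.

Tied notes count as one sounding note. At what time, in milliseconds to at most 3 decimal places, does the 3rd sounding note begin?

1. 0.0ms @ 0 + 620.69ms (3/2)
2. 620.69ms @ 3/2 + 1241.379ms (3)
3. 1862.069ms @ 9/2 + 620.69ms (3/2)

note 3 onset = 9/2b = 1862.069ms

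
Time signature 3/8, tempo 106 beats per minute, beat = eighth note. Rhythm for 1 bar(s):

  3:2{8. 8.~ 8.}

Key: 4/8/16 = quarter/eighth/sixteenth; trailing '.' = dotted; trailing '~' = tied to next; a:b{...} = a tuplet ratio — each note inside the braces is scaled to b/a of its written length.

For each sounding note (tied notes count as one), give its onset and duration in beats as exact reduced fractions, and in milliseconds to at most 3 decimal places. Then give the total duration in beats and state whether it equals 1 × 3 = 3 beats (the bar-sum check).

1) 0.0ms=0b +566.038ms=1b
2) 566.038ms=1b +1132.075ms=2b
Σ=3b of 3 (106bpm 3/8) — PASS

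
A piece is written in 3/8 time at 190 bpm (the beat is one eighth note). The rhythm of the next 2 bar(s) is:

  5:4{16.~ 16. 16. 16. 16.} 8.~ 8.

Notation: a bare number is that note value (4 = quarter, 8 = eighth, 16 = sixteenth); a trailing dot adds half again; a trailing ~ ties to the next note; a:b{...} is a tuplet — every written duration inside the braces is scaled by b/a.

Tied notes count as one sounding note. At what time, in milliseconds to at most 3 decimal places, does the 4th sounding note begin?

note 4 onset = 12/5b = 757.895ms

1. 0.0ms @ 0 + 378.947ms (6/5)
2. 378.947ms @ 6/5 + 189.474ms (3/5)
3. 568.421ms @ 9/5 + 189.474ms (3/5)
4. 757.895ms @ 12/5 + 189.474ms (3/5)
5. 947.368ms @ 3 + 947.368ms (3)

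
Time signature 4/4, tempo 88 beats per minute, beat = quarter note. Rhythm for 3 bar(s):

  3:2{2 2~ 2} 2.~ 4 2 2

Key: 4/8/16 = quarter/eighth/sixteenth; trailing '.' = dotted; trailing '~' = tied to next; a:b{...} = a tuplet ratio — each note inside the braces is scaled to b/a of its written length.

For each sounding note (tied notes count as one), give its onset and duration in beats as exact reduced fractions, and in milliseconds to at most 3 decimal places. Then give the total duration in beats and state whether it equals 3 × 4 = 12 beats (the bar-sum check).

1) 0.0ms=0b +909.091ms=4/3b
2) 909.091ms=4/3b +1818.182ms=8/3b
3) 2727.273ms=4b +2727.273ms=4b
4) 5454.545ms=8b +1363.636ms=2b
5) 6818.182ms=10b +1363.636ms=2b
Σ=12b of 12 (88bpm 4/4) — PASS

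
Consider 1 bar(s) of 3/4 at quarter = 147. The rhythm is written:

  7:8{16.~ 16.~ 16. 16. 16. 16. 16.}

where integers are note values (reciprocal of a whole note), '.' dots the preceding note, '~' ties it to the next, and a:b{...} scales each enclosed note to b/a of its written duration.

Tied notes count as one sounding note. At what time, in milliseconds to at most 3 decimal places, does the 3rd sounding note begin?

1. 0.0ms @ 0 + 524.781ms (9/7)
2. 524.781ms @ 9/7 + 174.927ms (3/7)
3. 699.708ms @ 12/7 + 174.927ms (3/7)
4. 874.636ms @ 15/7 + 174.927ms (3/7)
5. 1049.563ms @ 18/7 + 174.927ms (3/7)

note 3 onset = 12/7b = 699.708ms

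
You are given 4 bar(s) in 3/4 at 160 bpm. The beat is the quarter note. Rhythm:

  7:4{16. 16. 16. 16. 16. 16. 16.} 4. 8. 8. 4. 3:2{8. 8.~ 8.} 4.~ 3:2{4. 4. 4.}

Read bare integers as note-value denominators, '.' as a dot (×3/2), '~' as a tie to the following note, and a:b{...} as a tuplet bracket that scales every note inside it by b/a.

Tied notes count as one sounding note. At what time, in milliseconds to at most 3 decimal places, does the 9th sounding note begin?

1. 0.0ms @ 0 + 80.357ms (3/14)
2. 80.357ms @ 3/14 + 80.357ms (3/14)
3. 160.714ms @ 3/7 + 80.357ms (3/14)
4. 241.071ms @ 9/14 + 80.357ms (3/14)
5. 321.429ms @ 6/7 + 80.357ms (3/14)
6. 401.786ms @ 15/14 + 80.357ms (3/14)
7. 482.143ms @ 9/7 + 80.357ms (3/14)
8. 562.5ms @ 3/2 + 562.5ms (3/2)
9. 1125.0ms @ 3 + 281.25ms (3/4)
10. 1406.25ms @ 15/4 + 281.25ms (3/4)
11. 1687.5ms @ 9/2 + 562.5ms (3/2)
12. 2250.0ms @ 6 + 187.5ms (1/2)
13. 2437.5ms @ 13/2 + 375.0ms (1)
14. 2812.5ms @ 15/2 + 937.5ms (5/2)
15. 3750.0ms @ 10 + 375.0ms (1)
16. 4125.0ms @ 11 + 375.0ms (1)

note 9 onset = 3b = 1125.0ms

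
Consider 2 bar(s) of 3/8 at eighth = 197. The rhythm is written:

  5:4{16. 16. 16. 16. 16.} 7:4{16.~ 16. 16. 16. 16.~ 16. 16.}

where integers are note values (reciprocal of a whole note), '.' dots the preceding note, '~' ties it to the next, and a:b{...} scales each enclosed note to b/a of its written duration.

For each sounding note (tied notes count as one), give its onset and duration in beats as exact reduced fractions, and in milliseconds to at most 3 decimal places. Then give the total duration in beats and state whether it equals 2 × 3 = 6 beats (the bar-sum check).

1) 0.0ms=0b +182.741ms=3/5b
2) 182.741ms=3/5b +182.741ms=3/5b
3) 365.482ms=6/5b +182.741ms=3/5b
4) 548.223ms=9/5b +182.741ms=3/5b
5) 730.964ms=12/5b +182.741ms=3/5b
6) 913.706ms=3b +261.059ms=6/7b
7) 1174.764ms=27/7b +130.529ms=3/7b
8) 1305.294ms=30/7b +130.529ms=3/7b
9) 1435.823ms=33/7b +261.059ms=6/7b
10) 1696.882ms=39/7b +130.529ms=3/7b
Σ=6b of 6 (197bpm 3/8) — PASS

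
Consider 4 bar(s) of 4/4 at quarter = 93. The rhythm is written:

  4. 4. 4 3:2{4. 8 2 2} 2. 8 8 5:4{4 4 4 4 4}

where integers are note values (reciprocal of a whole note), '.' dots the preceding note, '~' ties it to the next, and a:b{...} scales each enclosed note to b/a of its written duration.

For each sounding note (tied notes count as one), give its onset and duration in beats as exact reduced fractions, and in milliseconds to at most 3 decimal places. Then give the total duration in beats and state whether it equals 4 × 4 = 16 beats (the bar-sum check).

1) 0.0ms=0b +967.742ms=3/2b
2) 967.742ms=3/2b +967.742ms=3/2b
3) 1935.484ms=3b +645.161ms=1b
4) 2580.645ms=4b +645.161ms=1b
5) 3225.806ms=5b +215.054ms=1/3b
6) 3440.86ms=16/3b +860.215ms=4/3b
7) 4301.075ms=20/3b +860.215ms=4/3b
8) 5161.29ms=8b +1935.484ms=3b
9) 7096.774ms=11b +322.581ms=1/2b
10) 7419.355ms=23/2b +322.581ms=1/2b
11) 7741.935ms=12b +516.129ms=4/5b
12) 8258.065ms=64/5b +516.129ms=4/5b
13) 8774.194ms=68/5b +516.129ms=4/5b
14) 9290.323ms=72/5b +516.129ms=4/5b
15) 9806.452ms=76/5b +516.129ms=4/5b
Σ=16b of 16 (93bpm 4/4) — PASS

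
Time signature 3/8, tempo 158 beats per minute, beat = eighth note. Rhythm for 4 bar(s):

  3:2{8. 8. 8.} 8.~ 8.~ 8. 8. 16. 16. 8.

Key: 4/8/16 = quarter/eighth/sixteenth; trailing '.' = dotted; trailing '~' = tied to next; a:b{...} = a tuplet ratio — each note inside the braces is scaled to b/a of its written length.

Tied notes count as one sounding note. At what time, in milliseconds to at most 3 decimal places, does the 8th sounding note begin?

1. 0.0ms @ 0 + 379.747ms (1)
2. 379.747ms @ 1 + 379.747ms (1)
3. 759.494ms @ 2 + 379.747ms (1)
4. 1139.241ms @ 3 + 1708.861ms (9/2)
5. 2848.101ms @ 15/2 + 569.62ms (3/2)
6. 3417.722ms @ 9 + 284.81ms (3/4)
7. 3702.532ms @ 39/4 + 284.81ms (3/4)
8. 3987.342ms @ 21/2 + 569.62ms (3/2)

note 8 onset = 21/2b = 3987.342ms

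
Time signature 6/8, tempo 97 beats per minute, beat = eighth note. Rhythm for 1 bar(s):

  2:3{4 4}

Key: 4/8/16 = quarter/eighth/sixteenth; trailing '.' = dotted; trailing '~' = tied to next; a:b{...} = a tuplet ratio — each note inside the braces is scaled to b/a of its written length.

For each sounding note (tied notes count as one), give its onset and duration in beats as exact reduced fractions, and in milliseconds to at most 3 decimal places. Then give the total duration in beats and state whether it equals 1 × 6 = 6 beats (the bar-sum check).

1) 0.0ms=0b +1855.67ms=3b
2) 1855.67ms=3b +1855.67ms=3b
Σ=6b of 6 (97bpm 6/8) — PASS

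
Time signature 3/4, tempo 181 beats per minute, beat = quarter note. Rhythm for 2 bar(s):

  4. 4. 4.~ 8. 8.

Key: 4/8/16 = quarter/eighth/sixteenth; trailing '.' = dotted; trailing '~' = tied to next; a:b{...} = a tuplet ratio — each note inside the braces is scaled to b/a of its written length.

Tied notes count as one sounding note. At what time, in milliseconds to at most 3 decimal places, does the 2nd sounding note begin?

note 2 onset = 3/2b = 497.238ms

1. 0.0ms @ 0 + 497.238ms (3/2)
2. 497.238ms @ 3/2 + 497.238ms (3/2)
3. 994.475ms @ 3 + 745.856ms (9/4)
4. 1740.331ms @ 21/4 + 248.619ms (3/4)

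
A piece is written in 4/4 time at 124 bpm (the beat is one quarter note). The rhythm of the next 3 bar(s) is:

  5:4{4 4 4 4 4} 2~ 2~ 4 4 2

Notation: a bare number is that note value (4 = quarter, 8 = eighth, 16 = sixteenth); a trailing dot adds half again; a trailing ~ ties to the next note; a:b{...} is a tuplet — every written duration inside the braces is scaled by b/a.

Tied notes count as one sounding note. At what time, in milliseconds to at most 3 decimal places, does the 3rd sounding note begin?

1. 0.0ms @ 0 + 387.097ms (4/5)
2. 387.097ms @ 4/5 + 387.097ms (4/5)
3. 774.194ms @ 8/5 + 387.097ms (4/5)
4. 1161.29ms @ 12/5 + 387.097ms (4/5)
5. 1548.387ms @ 16/5 + 387.097ms (4/5)
6. 1935.484ms @ 4 + 2419.355ms (5)
7. 4354.839ms @ 9 + 483.871ms (1)
8. 4838.71ms @ 10 + 967.742ms (2)

note 3 onset = 8/5b = 774.194ms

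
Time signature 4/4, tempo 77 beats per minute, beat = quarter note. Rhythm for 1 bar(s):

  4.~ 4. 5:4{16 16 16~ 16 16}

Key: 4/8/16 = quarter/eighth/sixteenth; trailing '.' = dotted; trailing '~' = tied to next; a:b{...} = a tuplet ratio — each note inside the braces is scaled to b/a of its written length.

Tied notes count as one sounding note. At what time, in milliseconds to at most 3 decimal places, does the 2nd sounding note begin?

1. 0.0ms @ 0 + 2337.662ms (3)
2. 2337.662ms @ 3 + 155.844ms (1/5)
3. 2493.506ms @ 16/5 + 155.844ms (1/5)
4. 2649.351ms @ 17/5 + 311.688ms (2/5)
5. 2961.039ms @ 19/5 + 155.844ms (1/5)

note 2 onset = 3b = 2337.662ms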